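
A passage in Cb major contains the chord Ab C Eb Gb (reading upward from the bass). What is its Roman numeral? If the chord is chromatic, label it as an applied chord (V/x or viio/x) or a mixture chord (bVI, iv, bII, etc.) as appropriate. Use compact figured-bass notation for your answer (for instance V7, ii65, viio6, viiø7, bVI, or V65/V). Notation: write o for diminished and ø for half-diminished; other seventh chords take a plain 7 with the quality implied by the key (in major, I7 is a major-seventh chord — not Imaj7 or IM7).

V7/ii

Stacked in thirds the chord is Ab-C-Eb-Gb: a dominant seventh chord on Ab.
Ab is not a diatonic chord root with this quality in Cb major, but it lies a perfect fifth above Db (ii), so the chord functions as an applied dominant of ii.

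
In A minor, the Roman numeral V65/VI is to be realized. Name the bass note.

E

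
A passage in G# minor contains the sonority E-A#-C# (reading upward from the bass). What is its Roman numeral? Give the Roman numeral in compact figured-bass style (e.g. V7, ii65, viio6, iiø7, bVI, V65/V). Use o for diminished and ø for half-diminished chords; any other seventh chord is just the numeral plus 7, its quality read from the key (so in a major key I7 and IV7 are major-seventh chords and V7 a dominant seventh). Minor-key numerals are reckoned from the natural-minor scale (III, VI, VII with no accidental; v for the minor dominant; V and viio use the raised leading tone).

The pitches A#-C#-E form a diminished triad rooted on A#.
In G# minor, A# is the supertonic; the diatonic diminished triad there is iio.
With E in the bass the chord is in second inversion, so the figured bass is 64.

iio64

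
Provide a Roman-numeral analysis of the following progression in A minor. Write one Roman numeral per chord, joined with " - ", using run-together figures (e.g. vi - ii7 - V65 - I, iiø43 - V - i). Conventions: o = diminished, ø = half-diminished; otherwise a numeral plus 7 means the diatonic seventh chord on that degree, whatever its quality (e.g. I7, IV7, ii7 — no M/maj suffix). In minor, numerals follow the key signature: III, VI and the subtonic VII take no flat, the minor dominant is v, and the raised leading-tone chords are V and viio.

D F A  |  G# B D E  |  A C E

iv - V65 - i

D-F-A has root D, degree 4 in A minor, so iv.
G#-B-D-E: dominant seventh chord on E = scale degree 5 → V65.
A-C-E has root A, degree 1 in A minor, so i.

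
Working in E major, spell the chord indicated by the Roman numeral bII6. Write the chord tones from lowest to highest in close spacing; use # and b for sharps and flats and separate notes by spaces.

Scale degree 2 in E major is F#; lowering it a half step gives F. bII6 is the Neapolitan sixth — a major triad on the lowered second degree, here in its customary first inversion.
So the chord is F-A-C, a major triad.
The figured bass 6 indicates first inversion, placing the third (A) in the bass: A-C-F.

A C F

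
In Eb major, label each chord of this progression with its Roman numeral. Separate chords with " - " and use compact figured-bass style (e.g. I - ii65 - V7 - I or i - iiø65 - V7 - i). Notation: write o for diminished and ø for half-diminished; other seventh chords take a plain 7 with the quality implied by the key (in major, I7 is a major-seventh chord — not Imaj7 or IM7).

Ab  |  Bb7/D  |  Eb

Ab: root Ab is the subdominant; major triad there is IV.
Bb7/D has root Bb, degree 5 in Eb major, so V65.
Eb: root Eb is the tonic; major triad there is I.

IV - V65 - I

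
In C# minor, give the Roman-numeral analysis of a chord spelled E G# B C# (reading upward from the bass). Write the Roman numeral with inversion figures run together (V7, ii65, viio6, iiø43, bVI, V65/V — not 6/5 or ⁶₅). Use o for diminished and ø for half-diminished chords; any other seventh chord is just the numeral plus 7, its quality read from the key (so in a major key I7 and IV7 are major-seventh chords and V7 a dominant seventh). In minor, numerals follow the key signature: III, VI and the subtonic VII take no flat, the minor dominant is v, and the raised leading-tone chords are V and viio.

i65

The pitches C#-E-G#-B form a minor seventh chord rooted on C#.
In C# minor, C# is the tonic; the diatonic minor seventh chord there is i7.
With E in the bass the chord is in first inversion, so the figured bass is 65.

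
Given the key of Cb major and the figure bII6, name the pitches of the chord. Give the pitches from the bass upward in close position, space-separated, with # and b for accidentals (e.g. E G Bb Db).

Scale degree 2 in Cb major is Db; lowering it a half step gives Dbb. bII6 is the Neapolitan sixth — a major triad on the lowered second degree, here in its customary first inversion.
So the chord is Dbb-Fb-Abb, a major triad.
With the 6 figure the chord is in first inversion; from the bass Fb upward in close position it reads Fb-Abb-Dbb.

Fb Abb Dbb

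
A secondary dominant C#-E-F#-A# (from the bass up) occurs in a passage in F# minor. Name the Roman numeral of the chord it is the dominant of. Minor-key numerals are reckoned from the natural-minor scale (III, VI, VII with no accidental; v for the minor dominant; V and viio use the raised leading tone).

The chord is a dominant seventh chord on F#.
A dominant resolves down a perfect fifth: F# → B. In F# minor, B is scale degree 4, i.e. iv.

iv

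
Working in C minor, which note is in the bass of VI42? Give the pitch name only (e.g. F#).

G

VI in C minor has root Ab; the chord is Ab-C-Eb-G.
The figure 42 means third inversion — the seventh is in the bass.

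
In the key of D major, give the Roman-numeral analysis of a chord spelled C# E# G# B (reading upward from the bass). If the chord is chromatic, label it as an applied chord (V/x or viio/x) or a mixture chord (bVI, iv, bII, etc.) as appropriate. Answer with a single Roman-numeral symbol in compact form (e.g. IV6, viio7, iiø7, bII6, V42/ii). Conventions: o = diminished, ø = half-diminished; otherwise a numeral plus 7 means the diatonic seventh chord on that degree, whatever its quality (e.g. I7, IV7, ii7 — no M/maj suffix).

V7/iii

The pitches C#-E#-G#-B form a dominant seventh chord rooted on C#.
C# is not a diatonic chord root with this quality in D major, but it lies a perfect fifth above F# (iii), so the chord functions as an applied dominant of iii.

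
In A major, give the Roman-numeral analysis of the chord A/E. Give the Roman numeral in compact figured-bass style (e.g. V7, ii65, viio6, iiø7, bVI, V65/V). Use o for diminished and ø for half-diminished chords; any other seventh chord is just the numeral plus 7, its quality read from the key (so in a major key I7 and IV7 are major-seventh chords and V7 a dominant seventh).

I64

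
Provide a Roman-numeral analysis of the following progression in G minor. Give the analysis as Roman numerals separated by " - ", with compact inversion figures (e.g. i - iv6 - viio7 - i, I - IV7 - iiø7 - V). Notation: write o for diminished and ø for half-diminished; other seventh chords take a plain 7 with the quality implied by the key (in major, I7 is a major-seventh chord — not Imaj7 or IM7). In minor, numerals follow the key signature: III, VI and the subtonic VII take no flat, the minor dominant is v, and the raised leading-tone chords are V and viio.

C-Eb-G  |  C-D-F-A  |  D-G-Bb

iv - v42 - i64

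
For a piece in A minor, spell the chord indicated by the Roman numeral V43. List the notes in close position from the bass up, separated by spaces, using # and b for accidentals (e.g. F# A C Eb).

In A minor, the fifth degree is E. The dominant is major (leading tone raised), so V is a dominant seventh chord.
Stacking thirds from E gives E-G#-B-D.
With the 43 figure the chord is in second inversion; from the bass B upward in close position it reads B-D-E-G#.

B D E G#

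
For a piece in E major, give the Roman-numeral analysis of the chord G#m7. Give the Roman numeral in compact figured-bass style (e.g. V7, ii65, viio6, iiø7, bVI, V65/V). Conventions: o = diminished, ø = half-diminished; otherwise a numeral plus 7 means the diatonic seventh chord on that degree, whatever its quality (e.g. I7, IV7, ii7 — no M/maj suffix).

Stacked in thirds the chord is G#-B-D#-F#: a minor seventh chord on G#.
In E major, G# is the mediant; the diatonic minor seventh chord there is iii7.

iii7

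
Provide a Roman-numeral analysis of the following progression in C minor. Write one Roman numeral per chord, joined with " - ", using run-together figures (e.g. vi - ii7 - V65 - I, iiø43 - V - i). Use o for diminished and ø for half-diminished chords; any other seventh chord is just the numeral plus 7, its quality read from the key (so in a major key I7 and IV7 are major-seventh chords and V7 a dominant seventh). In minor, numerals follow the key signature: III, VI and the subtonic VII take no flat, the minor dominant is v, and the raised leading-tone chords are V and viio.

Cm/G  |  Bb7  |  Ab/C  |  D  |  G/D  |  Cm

Cm/G has root C, degree 1 in C minor, so i64.
Bb7 has root Bb, degree 7 in C minor, so VII7.
Ab/C: root Ab is the submediant; major triad there is VI6.
D: chromatic; D is V of V, so V/V.
G/D: major triad on G = scale degree 5 → V64.
Cm has root C, degree 1 in C minor, so i.

i64 - VII7 - VI6 - V/V - V64 - i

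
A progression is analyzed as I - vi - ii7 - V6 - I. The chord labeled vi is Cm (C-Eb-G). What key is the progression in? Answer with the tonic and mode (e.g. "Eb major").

vi is given as C-Eb-G — a minor triad with root C.
Counting down 5 scale steps from C places the tonic on Eb; a minor triad on degree 6 is diatonic only in major.

Eb major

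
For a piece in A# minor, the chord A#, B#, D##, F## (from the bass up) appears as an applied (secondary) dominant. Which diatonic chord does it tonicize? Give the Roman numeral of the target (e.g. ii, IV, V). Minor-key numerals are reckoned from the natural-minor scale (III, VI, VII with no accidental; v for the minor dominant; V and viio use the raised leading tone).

The chord is a dominant seventh chord on B#.
A dominant resolves down a perfect fifth: B# → E#. In A# minor, E# is scale degree 5, i.e. V.

V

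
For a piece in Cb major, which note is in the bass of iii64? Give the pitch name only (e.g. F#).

iii in Cb major has root Eb; the chord is Eb-Gb-Bb.
The figure 64 means second inversion — the fifth is in the bass.

Bb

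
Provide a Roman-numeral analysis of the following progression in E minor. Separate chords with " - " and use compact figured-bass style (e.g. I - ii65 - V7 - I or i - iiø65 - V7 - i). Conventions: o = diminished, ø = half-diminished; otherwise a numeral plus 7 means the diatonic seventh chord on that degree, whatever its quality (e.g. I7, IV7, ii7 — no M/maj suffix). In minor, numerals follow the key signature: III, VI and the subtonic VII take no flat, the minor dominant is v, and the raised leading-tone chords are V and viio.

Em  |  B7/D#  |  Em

i - V65 - i

Em: minor triad on E = scale degree 1 → i.
B7/D#: root B is the dominant; dominant seventh chord there is V65.
Em: minor triad on E = scale degree 1 → i.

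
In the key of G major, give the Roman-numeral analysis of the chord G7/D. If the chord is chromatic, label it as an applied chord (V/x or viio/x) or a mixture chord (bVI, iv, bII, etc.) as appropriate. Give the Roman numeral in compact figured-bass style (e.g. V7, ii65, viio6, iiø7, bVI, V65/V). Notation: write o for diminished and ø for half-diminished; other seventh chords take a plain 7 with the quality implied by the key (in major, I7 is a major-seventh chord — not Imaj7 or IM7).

V43/IV

The pitches G-B-D-F form a dominant seventh chord rooted on G.
G is not a diatonic chord root with this quality in G major, but it lies a perfect fifth above C (IV), so the chord functions as an applied dominant of IV.
With D in the bass the chord is in second inversion, so the figured bass is 43.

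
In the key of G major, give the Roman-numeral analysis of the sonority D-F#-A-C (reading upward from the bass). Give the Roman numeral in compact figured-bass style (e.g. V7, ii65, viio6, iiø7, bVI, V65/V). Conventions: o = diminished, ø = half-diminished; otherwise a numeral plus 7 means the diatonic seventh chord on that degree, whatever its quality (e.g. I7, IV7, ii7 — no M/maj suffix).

The pitches D-F#-A-C form a dominant seventh chord rooted on D.
In G major, D is the dominant; the diatonic dominant seventh chord there is V7.

V7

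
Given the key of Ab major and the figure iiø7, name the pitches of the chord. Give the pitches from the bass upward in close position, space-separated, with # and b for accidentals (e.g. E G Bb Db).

Bb Db Fb Ab

Scale degree 2 in Ab major is Bb; here the chord built on it is altered to a half-diminished seventh chord. iiø7 is the half-diminished supertonic seventh, borrowed from the parallel minor.
So the chord is Bb-Db-Fb-Ab, a half-diminished seventh chord.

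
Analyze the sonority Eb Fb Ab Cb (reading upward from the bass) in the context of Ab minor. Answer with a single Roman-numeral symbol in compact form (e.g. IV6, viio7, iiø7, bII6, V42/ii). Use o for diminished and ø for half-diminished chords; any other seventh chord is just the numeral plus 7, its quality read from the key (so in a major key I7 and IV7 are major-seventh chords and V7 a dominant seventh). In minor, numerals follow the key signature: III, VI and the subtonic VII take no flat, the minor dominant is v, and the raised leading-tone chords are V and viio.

VI42

Stacked in thirds the chord is Fb-Ab-Cb-Eb: a major seventh chord on Fb.
Fb is scale degree 6 in Ab minor, and a major seventh chord on that degree is written VI7.
With Eb in the bass the chord is in third inversion, so the figured bass is 42.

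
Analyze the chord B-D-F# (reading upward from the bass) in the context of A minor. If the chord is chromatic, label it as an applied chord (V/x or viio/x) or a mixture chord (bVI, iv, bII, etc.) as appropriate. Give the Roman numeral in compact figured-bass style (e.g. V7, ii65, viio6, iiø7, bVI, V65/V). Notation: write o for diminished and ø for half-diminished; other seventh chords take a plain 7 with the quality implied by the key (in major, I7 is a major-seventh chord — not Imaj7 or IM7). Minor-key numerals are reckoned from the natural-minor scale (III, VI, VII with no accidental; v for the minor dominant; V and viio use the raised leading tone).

ii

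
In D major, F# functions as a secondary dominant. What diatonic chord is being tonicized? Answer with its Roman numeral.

vi

The chord is a major triad on F#.
A dominant resolves down a perfect fifth: F# → B. In D major, B is scale degree 6, i.e. vi.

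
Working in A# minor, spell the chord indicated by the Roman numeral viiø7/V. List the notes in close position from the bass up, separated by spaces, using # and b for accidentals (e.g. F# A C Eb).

D## F## A# C##

viiø7/V is a secondary leading-tone chord. The target V is E# in A# minor; the applied chord is rooted a semitone below, on D##.
Building a half-diminished seventh chord on D## gives D##-F##-A#-C##.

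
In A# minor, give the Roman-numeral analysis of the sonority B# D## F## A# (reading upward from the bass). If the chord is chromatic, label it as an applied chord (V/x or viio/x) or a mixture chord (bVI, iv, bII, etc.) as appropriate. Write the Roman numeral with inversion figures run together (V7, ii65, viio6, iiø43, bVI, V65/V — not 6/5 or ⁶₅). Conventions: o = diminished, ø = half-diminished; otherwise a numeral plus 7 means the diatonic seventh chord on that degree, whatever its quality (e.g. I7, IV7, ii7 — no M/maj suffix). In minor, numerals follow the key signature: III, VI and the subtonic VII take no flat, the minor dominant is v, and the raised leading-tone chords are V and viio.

V7/V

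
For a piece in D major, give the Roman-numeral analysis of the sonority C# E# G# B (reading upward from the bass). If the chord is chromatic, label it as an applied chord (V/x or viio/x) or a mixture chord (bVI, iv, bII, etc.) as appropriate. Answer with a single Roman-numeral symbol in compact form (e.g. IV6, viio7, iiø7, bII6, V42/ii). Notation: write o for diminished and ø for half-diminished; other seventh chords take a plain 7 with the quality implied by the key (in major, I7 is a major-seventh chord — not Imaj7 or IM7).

The pitches C#-E#-G#-B form a dominant seventh chord rooted on C#.
C# is not a diatonic chord root with this quality in D major, but it lies a perfect fifth above F# (iii), so the chord functions as an applied dominant of iii.

V7/iii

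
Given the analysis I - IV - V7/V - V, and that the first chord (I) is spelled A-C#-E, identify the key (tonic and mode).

A major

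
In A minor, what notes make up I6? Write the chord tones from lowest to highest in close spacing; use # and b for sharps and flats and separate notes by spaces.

C# E A

Scale degree 1 in A minor is A; here the chord built on it is altered to a major triad. I6 is the major tonic (Picardy third), borrowed from the parallel major.
So the chord is A-C#-E, a major triad.
The figured bass 6 indicates first inversion, placing the third (C#) in the bass: C#-E-A.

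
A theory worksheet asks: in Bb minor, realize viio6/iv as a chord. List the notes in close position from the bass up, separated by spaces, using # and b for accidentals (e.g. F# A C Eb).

viio6/iv is a secondary leading-tone chord. The target iv is Eb in Bb minor; the applied chord is rooted a semitone below, on D.
Building a diminished triad on D gives D-F-Ab.
With the 6 figure the chord is in first inversion; from the bass F upward in close position it reads F-Ab-D.

F Ab D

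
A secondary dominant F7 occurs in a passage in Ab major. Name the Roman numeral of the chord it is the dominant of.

ii

The chord is a dominant seventh chord on F.
A dominant resolves down a perfect fifth: F → Bb. In Ab major, Bb is scale degree 2, i.e. ii.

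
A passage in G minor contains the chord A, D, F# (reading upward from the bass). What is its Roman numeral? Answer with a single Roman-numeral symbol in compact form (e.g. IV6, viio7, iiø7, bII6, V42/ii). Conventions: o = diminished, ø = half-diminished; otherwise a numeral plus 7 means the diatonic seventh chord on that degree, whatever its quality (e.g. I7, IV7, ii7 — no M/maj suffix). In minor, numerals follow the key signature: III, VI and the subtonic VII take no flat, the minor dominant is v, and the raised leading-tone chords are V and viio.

Stacked in thirds the chord is D-F#-A: a major triad on D.
D is scale degree 5 in G minor, and a major triad on that degree is written V.
With A in the bass the chord is in second inversion, so the figured bass is 64.

V64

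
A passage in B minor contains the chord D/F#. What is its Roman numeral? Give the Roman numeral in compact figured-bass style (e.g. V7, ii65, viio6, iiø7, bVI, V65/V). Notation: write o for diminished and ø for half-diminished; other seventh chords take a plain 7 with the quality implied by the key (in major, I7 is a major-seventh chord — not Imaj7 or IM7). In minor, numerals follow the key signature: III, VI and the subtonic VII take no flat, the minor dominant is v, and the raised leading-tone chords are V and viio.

The pitches D-F#-A form a major triad rooted on D.
D is scale degree 3 in B minor, and a major triad on that degree is written III.
With F# in the bass the chord is in first inversion, so the figured bass is 6.

III6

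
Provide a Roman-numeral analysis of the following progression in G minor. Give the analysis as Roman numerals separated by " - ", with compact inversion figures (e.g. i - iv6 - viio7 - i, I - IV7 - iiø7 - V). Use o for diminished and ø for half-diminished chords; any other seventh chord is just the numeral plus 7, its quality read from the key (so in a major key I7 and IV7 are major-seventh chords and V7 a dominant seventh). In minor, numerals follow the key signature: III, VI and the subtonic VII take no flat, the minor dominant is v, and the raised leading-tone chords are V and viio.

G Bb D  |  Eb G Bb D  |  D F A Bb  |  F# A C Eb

G-Bb-D has root G, degree 1 in G minor, so i.
Eb-G-Bb-D has root Eb, degree 6 in G minor, so VI7.
D-F-A-Bb has root Bb, degree 3 in G minor, so III65.
F#-A-C-Eb: root F# is the leading tone; fully diminished seventh chord there is viio7.

i - VI7 - III65 - viio7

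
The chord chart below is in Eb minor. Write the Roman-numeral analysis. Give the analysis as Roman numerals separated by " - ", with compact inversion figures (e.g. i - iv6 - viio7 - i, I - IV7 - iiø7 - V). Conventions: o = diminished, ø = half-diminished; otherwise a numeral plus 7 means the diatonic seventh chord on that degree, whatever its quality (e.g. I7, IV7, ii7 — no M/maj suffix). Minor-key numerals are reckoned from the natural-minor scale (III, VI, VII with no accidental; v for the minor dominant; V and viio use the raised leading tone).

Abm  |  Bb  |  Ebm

iv - V - i

Abm: minor triad on Ab = scale degree 4 → iv.
Bb has root Bb, degree 5 in Eb minor, so V.
Ebm: root Eb is the tonic; minor triad there is i.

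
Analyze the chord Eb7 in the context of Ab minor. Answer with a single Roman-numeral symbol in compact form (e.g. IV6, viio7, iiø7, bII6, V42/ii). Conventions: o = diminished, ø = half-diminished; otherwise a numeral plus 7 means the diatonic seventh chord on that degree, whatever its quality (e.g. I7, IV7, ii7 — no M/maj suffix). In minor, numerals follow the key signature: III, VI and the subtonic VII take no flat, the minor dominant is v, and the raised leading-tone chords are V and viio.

V7

The pitches Eb-G-Bb-Db form a dominant seventh chord rooted on Eb.
Eb is scale degree 5 in Ab minor, and a dominant seventh chord on that degree is written V7.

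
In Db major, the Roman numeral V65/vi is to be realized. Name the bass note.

A

The applied chord V65/vi is rooted on F: F-A-C-Eb.
The figure 65 means first inversion — the third is in the bass.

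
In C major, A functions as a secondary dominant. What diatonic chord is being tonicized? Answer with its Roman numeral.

ii

The chord is a major triad on A.
A dominant resolves down a perfect fifth: A → D. In C major, D is scale degree 2, i.e. ii.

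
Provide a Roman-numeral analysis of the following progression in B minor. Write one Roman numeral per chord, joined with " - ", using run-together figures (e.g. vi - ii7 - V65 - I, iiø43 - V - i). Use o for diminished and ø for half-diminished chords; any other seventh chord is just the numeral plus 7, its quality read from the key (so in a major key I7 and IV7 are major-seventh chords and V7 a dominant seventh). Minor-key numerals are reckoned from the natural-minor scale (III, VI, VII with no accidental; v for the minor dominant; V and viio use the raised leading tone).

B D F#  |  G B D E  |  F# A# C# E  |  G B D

i - iv65 - V7 - VI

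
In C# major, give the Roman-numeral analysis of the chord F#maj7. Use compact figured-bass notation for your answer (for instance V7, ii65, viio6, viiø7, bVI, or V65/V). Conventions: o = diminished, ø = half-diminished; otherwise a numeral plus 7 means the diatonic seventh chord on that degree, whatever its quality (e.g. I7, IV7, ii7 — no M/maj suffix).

IV7

Stacked in thirds the chord is F#-A#-C#-E#: a major seventh chord on F#.
F# is scale degree 4 in C# major, and a major seventh chord on that degree is written IV7.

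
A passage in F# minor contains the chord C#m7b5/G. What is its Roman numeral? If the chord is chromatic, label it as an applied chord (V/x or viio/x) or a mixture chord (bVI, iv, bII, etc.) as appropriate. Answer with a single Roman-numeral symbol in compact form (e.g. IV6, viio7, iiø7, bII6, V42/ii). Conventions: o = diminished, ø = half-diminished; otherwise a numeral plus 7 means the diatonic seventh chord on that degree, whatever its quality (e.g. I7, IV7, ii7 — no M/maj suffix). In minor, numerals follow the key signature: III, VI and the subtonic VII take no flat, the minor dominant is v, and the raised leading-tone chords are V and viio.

viiø43/VI

The pitches C#-E-G-B form a half-diminished seventh chord rooted on C#.
C# sits a half step below D (VI in F# minor); a diminished chord there is the applied leading-tone chord of VI.
With G in the bass the chord is in second inversion, so the figured bass is 43.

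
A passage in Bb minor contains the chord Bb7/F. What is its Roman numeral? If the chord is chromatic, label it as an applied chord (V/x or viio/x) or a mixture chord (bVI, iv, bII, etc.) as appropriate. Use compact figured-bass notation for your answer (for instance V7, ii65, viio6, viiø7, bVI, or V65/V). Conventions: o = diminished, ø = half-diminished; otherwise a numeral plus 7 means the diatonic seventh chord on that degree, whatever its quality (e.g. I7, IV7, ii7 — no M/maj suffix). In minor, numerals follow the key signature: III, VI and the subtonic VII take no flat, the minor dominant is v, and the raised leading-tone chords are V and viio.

V43/iv

Stacked in thirds the chord is Bb-D-F-Ab: a dominant seventh chord on Bb.
Bb is not a diatonic chord root with this quality in Bb minor, but it lies a perfect fifth above Eb (iv), so the chord functions as an applied dominant of iv.
With F in the bass the chord is in second inversion, so the figured bass is 43.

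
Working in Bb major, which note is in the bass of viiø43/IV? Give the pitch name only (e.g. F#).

Ab

The applied chord viiø43/IV is rooted on D: D-F-Ab-C.
The figure 43 means second inversion — the fifth is in the bass.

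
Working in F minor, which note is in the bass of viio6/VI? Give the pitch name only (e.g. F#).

Eb

The applied chord viio6/VI is rooted on C: C-Eb-Gb.
The figure 6 means first inversion — the third is in the bass.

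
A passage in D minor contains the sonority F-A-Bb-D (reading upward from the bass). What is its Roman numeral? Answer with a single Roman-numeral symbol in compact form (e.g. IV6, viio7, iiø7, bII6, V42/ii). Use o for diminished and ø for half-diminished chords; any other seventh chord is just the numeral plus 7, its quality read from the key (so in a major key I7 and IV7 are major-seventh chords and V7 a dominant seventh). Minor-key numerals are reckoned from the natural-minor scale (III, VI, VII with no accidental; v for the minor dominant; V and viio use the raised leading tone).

Stacked in thirds the chord is Bb-D-F-A: a major seventh chord on Bb.
In D minor, Bb is the submediant; the diatonic major seventh chord there is VI7.
With F in the bass the chord is in second inversion, so the figured bass is 43.

VI43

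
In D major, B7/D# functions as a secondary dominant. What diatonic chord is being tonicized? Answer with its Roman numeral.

ii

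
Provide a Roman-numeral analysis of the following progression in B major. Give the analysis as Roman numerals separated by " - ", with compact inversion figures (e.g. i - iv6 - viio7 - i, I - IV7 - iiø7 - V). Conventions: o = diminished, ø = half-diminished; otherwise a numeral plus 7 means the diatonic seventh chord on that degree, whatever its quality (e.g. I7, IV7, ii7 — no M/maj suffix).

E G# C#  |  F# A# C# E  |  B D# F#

E-G#-C# has root C#, degree 2 in B major, so ii6.
F#-A#-C#-E: dominant seventh chord on F# = scale degree 5 → V7.
B-D#-F#: major triad on B = scale degree 1 → I.

ii6 - V7 - I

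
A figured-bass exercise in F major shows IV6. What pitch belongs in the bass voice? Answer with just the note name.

IV in F major has root Bb; the chord is Bb-D-F.
The figure 6 means first inversion — the third is in the bass.

D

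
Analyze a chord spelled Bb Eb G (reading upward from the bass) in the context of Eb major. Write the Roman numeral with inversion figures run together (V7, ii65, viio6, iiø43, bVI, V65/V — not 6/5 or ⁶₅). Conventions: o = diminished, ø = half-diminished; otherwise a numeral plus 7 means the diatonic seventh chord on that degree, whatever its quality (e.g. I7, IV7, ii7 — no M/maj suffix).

The pitches Eb-G-Bb form a major triad rooted on Eb.
Eb is scale degree 1 in Eb major, and a major triad on that degree is written I.
With Bb in the bass the chord is in second inversion, so the figured bass is 64.

I64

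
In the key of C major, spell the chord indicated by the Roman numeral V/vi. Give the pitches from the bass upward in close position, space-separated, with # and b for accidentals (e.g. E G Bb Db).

E G# B

The slash means an applied dominant: we want the dominant of vi. In C major, vi is A minor, and its dominant is built on E.
Building a major triad on E gives E-G#-B.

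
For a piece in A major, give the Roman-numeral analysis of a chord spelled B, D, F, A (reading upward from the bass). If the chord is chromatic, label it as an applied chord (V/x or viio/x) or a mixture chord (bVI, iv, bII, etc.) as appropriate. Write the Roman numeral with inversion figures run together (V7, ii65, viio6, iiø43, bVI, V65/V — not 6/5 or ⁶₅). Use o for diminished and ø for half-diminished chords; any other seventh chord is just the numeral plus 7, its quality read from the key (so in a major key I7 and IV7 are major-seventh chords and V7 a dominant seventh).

iiø7

Stacked in thirds the chord is B-D-F-A: a half-diminished seventh chord on B.
B is the second degree of A major. This is the half-diminished supertonic seventh, borrowed from the parallel minor.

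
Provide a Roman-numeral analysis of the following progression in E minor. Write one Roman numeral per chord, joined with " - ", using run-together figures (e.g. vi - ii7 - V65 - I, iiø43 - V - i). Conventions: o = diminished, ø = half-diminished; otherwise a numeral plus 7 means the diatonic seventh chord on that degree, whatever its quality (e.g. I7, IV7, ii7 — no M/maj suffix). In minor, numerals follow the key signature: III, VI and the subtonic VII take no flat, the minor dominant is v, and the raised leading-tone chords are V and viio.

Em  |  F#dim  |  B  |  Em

i - iio - V - i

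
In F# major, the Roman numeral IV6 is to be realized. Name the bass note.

D#

IV in F# major has root B; the chord is B-D#-F#.
The figure 6 means first inversion — the third is in the bass.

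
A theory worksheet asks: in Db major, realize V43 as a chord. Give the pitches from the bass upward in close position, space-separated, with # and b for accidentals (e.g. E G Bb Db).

Eb Gb Ab C

In Db major, the dominant is Ab, and the diatonic chord built there is a dominant seventh chord.
That chord is spelled Ab-C-Eb-Gb.
With the 43 figure the chord is in second inversion; from the bass Eb upward in close position it reads Eb-Gb-Ab-C.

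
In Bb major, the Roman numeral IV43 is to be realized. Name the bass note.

Bb

IV in Bb major has root Eb; the chord is Eb-G-Bb-D.
The figure 43 means second inversion — the fifth is in the bass.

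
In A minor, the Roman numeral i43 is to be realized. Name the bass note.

E

i in A minor has root A; the chord is A-C-E-G.
The figure 43 means second inversion — the fifth is in the bass.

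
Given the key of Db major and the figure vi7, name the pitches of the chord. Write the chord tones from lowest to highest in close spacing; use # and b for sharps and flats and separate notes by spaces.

Bb Db F Ab

In Db major, the submediant is Bb, and the diatonic chord built there is a minor seventh chord.
Stacking thirds from Bb gives Bb-Db-F-Ab.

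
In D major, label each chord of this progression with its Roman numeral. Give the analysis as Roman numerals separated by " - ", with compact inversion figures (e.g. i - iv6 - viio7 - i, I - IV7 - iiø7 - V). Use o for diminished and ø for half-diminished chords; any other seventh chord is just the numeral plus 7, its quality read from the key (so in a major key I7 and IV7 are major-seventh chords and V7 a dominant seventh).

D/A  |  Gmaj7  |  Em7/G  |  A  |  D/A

D/A: major triad on D = scale degree 1 → I64.
Gmaj7: major seventh chord on G = scale degree 4 → IV7.
Em7/G has root E, degree 2 in D major, so ii65.
A: major triad on A = scale degree 5 → V.
D/A: root D is the tonic; major triad there is I64.

I64 - IV7 - ii65 - V - I64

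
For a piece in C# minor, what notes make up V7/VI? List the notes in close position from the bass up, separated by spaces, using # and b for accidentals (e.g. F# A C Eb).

E G# B D

The slash means an applied dominant: we want the dominant of VI. In C# minor, VI is A major, and its dominant is built on E.
Building a dominant seventh chord on E gives E-G#-B-D.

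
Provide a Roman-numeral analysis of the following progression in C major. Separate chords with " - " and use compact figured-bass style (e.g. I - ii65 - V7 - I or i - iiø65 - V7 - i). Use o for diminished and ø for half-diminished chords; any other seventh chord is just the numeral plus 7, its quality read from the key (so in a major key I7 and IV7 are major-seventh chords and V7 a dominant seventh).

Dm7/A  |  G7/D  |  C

Dm7/A: minor seventh chord on D = scale degree 2 → ii43.
G7/D has root G, degree 5 in C major, so V43.
C: major triad on C = scale degree 1 → I.

ii43 - V43 - I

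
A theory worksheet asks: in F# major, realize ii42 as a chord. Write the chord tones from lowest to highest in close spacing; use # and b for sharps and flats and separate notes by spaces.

F# G# B D#

The numeral's case and figure indicate a minor seventh chord. In F# major its root, scale degree 2, is G#.
Stacking thirds from G# gives G#-B-D#-F#.
The figured bass 42 indicates third inversion, placing the seventh (F#) in the bass: F#-G#-B-D#.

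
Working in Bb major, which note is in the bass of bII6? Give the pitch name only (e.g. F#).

Eb

bII in Bb major has root Cb; the chord is Cb-Eb-Gb.
The figure 6 means first inversion — the third is in the bass.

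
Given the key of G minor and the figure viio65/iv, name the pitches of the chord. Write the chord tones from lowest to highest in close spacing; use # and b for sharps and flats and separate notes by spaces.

The slash marks an applied leading-tone chord: viio of iv. In G minor, iv is C, so the leading tone to it is B, a half step below.
Building a fully diminished seventh chord on B gives B-D-F-Ab.
With the 65 figure the chord is in first inversion; from the bass D upward in close position it reads D-F-Ab-B.

D F Ab B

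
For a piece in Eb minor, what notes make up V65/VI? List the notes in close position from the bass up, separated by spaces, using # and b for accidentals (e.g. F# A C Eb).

Bb Db Fb Gb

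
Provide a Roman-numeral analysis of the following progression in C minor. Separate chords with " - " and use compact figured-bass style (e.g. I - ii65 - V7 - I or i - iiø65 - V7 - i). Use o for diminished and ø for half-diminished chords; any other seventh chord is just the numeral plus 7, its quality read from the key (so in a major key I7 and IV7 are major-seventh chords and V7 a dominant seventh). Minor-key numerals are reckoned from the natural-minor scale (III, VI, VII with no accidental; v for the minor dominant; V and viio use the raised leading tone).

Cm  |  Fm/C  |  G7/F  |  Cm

i - iv64 - V42 - i

Cm: root C is the tonic; minor triad there is i.
Fm/C: root F is the subdominant; minor triad there is iv64.
G7/F: dominant seventh chord on G = scale degree 5 → V42.
Cm: minor triad on C = scale degree 1 → i.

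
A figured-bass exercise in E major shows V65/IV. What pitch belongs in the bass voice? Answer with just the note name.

The applied chord V65/IV is rooted on E: E-G#-B-D.
The figure 65 means first inversion — the third is in the bass.

G#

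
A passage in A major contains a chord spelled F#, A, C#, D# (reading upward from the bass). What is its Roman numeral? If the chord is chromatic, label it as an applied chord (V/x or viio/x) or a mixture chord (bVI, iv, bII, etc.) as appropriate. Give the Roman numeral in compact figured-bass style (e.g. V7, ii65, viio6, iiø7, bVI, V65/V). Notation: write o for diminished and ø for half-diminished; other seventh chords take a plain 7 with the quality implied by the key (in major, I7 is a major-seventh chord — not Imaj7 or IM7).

The pitches D#-F#-A-C# form a half-diminished seventh chord rooted on D#.
D# sits a half step below E (V in A major); a diminished chord there is the applied leading-tone chord of V.
With F# in the bass the chord is in first inversion, so the figured bass is 65.

viiø65/V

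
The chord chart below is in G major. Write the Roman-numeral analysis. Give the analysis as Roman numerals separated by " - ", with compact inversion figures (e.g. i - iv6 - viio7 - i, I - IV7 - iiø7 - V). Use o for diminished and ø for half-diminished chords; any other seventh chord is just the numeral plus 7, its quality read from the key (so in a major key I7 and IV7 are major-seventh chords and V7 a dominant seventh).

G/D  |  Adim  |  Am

G/D has root G, degree 1 in G major, so I64.
Adim: diminished triad on A — chromatic; iio (borrowed from the parallel minor).
Am has root A, degree 2 in G major, so ii.

I64 - iio - ii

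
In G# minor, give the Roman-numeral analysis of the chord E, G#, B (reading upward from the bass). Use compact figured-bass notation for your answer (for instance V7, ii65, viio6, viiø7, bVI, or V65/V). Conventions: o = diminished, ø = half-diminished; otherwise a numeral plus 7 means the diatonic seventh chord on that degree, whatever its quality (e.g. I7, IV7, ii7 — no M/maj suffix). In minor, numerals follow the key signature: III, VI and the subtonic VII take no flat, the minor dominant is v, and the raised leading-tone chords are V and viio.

VI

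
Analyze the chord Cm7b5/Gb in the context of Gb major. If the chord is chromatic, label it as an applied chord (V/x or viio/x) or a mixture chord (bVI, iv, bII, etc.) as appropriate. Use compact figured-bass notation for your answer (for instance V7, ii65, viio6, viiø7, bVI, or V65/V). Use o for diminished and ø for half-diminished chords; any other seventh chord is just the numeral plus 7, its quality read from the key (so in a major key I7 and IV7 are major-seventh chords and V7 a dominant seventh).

viiø43/V

The pitches C-Eb-Gb-Bb form a half-diminished seventh chord rooted on C.
C sits a half step below Db (V in Gb major); a diminished chord there is the applied leading-tone chord of V.
With Gb in the bass the chord is in second inversion, so the figured bass is 43.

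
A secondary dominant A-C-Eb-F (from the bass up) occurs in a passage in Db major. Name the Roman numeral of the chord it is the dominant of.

The chord is a dominant seventh chord on F.
A dominant resolves down a perfect fifth: F → Bb. In Db major, Bb is scale degree 6, i.e. vi.

vi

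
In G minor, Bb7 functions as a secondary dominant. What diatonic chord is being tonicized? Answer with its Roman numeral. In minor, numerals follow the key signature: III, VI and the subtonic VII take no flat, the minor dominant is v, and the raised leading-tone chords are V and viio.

VI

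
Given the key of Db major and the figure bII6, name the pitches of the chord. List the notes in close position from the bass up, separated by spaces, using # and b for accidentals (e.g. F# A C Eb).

bII6 is the Neapolitan sixth — a major triad on the lowered second degree, here in its customary first inversion. In Db major that root is Ebb.
So the chord is Ebb-Gb-Bbb.
With the 6 figure the chord is in first inversion; from the bass Gb upward in close position it reads Gb-Bbb-Ebb.

Gb Bbb Ebb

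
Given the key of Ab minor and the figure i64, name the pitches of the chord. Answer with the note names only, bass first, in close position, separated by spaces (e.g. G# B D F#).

In Ab minor, the first degree is Ab, and the diatonic chord built there is a minor triad.
That chord is spelled Ab-Cb-Eb.
The figured bass 64 indicates second inversion, placing the fifth (Eb) in the bass: Eb-Ab-Cb.

Eb Ab Cb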